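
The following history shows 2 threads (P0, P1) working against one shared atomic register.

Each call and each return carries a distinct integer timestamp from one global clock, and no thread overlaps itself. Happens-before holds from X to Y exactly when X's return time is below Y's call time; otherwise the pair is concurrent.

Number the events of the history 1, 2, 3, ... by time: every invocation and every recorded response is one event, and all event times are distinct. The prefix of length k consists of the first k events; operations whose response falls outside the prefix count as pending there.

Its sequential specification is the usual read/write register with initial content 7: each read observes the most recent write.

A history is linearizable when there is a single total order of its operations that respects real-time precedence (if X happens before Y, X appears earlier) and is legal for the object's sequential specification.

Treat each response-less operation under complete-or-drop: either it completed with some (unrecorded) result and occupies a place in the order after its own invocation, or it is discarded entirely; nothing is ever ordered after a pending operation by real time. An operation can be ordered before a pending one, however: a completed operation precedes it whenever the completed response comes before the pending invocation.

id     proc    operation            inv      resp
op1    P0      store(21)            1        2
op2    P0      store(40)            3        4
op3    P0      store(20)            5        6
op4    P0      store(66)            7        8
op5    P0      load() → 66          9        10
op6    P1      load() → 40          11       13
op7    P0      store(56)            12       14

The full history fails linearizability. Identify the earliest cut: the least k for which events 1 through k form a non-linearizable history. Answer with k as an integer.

one valid order for events 1..12 is op1, op2, op3, op4, op5:
1. op1 store(21), leaving value 21
2. op2 store(40), leaving value 40
3. op3 store(20), leaving value 20
4. op4 store(66), leaving value 66
5. op5 load() → 66, leaving value 66
with event 13 included (op6 responding at time 13), all real-time-consistent orders fail
every completion of the 1 pending operation (op7) was checked; none linearizes
one such order, op1, op2, op3, op4, op5, op6 (pending dropped), breaks at step 6 where op6 load() → 40 is illegal

13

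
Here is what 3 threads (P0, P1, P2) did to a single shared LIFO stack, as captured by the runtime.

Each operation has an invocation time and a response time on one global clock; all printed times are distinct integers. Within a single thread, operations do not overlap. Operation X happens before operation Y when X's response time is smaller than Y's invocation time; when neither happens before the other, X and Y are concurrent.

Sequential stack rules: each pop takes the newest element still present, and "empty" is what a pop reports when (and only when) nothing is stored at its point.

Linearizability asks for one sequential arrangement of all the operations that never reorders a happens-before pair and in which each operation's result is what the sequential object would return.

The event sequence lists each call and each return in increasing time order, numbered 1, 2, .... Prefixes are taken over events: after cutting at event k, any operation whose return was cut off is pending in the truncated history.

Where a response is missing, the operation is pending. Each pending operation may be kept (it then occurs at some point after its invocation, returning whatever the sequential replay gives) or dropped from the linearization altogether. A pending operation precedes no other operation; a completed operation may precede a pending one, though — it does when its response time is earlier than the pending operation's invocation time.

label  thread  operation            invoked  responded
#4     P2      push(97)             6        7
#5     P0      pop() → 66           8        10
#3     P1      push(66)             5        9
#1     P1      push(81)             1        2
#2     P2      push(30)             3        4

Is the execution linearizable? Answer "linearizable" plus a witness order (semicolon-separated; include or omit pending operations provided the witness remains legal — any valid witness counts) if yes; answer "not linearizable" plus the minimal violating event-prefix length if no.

linearizable — witness: #1; #2; #4; #3; #5

step 1: #1 push(81) — stack <81>
step 2: #2 push(30) — stack <81,30>
step 3: #4 push(97) — stack <81,30,97>
step 4: #3 push(66) — stack <81,30,97,66>
step 5: #5 pop() → 66 — stack <81,30,97>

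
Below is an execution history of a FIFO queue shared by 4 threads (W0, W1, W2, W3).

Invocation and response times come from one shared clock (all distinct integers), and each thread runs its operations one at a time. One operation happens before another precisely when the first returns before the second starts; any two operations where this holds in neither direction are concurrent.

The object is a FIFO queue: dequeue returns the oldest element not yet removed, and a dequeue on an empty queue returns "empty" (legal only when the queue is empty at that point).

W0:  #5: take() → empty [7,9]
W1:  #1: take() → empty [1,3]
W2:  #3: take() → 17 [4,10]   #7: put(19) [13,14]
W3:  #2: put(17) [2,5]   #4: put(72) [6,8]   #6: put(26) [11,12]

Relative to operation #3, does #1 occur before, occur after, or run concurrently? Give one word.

before

#1 spans [1,3], #3 spans [4,10]
resp(#1)=3 < inv(#3)=4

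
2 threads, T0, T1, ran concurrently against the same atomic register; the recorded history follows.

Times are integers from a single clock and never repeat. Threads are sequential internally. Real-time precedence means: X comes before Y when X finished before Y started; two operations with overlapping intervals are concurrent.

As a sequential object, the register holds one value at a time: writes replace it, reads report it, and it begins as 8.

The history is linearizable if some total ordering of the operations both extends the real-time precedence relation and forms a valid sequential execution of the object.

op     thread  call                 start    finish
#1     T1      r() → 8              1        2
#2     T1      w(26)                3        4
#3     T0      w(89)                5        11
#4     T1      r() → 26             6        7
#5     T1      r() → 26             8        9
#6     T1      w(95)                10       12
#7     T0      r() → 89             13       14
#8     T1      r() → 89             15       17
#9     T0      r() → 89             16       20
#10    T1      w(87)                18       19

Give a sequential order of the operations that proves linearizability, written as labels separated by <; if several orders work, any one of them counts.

step 1: #1 r() → 8 — value 8
step 2: #2 w(26) — value 26
step 3: #4 r() → 26 — value 26
step 4: #5 r() → 26 — value 26
step 5: #6 w(95) — value 95
step 6: #3 w(89) — value 89
step 7: #7 r() → 89 — value 89
step 8: #8 r() → 89 — value 89
step 9: #9 r() → 89 — value 89
step 10: #10 w(87) — value 87

#1 < #2 < #4 < #5 < #6 < #3 < #7 < #8 < #9 < #10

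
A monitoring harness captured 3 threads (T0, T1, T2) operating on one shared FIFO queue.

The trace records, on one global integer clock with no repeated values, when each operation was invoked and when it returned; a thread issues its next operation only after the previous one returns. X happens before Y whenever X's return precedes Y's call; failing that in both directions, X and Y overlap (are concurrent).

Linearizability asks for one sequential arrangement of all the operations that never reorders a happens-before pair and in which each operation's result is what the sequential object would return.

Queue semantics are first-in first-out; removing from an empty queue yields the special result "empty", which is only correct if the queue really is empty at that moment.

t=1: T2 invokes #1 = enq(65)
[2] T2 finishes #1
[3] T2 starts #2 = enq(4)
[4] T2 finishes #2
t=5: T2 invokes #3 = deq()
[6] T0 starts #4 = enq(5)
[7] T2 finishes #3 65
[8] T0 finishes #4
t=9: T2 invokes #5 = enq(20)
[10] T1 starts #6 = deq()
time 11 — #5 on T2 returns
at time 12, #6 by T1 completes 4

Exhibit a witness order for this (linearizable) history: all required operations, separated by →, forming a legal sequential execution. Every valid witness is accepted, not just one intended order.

step 1: #1 enq(65) — queue <65>
step 2: #2 enq(4) — queue <65,4>
step 3: #3 deq() → 65 — queue <4>
step 4: #4 enq(5) — queue <4,5>
step 5: #5 enq(20) — queue <4,5,20>
step 6: #6 deq() → 4 — queue <5,20>

#1 → #2 → #3 → #4 → #5 → #6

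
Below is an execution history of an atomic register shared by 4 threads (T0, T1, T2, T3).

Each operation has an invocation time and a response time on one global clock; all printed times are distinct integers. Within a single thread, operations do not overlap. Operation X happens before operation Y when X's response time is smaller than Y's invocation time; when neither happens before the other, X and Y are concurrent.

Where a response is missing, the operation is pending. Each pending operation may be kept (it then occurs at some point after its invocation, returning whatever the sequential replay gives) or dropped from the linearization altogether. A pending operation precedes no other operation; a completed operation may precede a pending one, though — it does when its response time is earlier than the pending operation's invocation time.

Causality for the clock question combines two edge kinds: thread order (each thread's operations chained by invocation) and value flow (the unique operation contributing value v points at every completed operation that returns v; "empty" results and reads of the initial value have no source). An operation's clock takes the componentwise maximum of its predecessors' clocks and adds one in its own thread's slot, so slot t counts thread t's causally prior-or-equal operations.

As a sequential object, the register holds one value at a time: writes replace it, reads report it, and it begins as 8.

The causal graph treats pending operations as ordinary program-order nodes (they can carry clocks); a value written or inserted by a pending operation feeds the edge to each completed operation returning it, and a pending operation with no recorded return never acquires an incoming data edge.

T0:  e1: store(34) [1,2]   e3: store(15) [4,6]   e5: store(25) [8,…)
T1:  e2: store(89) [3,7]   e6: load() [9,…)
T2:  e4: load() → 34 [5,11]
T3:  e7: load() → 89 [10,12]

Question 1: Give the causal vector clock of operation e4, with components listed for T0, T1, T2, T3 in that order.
no predecessors for e2 (invoked 3): T1 increments from zero → (0, 1, 0, 0)
no predecessors for e1 (invoked 1): T0 increments from zero → (1, 0, 0, 0)
merge at e7 (invoked 10): VC(e2)=(0, 1, 0, 0), own-thread bump on T3 → (0, 1, 0, 1)
merge at e6 (invoked 9): VC(e2)=(0, 1, 0, 0), own-thread bump on T1 → (0, 2, 0, 0)
merge at e4 (invoked 5): VC(e1)=(1, 0, 0, 0), own-thread bump on T2 → (1, 0, 1, 0)
merge at e3 (invoked 4): VC(e1)=(1, 0, 0, 0), own-thread bump on T0 → (2, 0, 0, 0)
merge at e5 (invoked 8): VC(e3)=(2, 0, 0, 0), own-thread bump on T0 → (3, 0, 0, 0)
target: VC(e4) = (1, 0, 1, 0)

(1, 0, 1, 0)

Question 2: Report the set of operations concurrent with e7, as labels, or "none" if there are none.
concurrent with e7 ([10,12]): every op whose interval crosses 10..12
e1 [1,2]: before
e2 [3,7]: before
e3 [4,6]: before
e4 [5,11]: concurrent
e5 [8,…): concurrent
e6 [9,…): concurrent

e4, e5, e6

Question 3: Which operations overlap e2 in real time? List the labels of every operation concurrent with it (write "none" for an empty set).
e2 runs from 3 to 7; window-overlapping ops are concurrent
e1 [1,2]: before
e3 [4,6]: concurrent
e4 [5,11]: concurrent
e5 [8,…): after
e6 [9,…): after
e7 [10,12]: after

e3, e4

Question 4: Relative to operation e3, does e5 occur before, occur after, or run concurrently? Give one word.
e5 spans [8,…), e3 spans [4,6]
resp(e3)=6 < inv(e5)=8

after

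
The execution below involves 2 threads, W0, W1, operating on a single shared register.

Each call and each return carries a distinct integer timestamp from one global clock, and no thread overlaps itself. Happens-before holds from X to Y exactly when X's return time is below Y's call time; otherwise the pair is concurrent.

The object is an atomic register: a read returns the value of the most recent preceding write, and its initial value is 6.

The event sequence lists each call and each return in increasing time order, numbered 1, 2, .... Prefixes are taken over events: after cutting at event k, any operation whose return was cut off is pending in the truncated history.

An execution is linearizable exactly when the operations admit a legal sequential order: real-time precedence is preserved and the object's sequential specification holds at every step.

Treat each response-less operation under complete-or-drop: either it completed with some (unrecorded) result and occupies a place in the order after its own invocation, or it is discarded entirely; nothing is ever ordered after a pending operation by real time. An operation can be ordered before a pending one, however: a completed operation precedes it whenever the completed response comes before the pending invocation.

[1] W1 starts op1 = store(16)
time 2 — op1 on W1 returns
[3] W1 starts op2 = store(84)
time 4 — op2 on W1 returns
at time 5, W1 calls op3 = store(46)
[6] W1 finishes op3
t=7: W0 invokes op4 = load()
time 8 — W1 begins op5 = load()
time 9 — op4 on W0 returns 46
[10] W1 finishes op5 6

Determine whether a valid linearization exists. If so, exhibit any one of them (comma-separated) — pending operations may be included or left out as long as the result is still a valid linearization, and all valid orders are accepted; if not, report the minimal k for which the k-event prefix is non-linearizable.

the violation lands at event 10, op5's response at time 10: events 1..9 linearize, events 1..10 do not
all 2 real-time-respecting orders fail — 5 completed register operations, no legal replay
e.g. op1, op2, op3, op4, op5: illegal at step 5, since op5 load() → 6 cannot apply there
e.g. op1, op2, op3, op5, op4: illegal at step 4, since op5 load() → 6 cannot apply there

not linearizable — minimal violating prefix: 10 events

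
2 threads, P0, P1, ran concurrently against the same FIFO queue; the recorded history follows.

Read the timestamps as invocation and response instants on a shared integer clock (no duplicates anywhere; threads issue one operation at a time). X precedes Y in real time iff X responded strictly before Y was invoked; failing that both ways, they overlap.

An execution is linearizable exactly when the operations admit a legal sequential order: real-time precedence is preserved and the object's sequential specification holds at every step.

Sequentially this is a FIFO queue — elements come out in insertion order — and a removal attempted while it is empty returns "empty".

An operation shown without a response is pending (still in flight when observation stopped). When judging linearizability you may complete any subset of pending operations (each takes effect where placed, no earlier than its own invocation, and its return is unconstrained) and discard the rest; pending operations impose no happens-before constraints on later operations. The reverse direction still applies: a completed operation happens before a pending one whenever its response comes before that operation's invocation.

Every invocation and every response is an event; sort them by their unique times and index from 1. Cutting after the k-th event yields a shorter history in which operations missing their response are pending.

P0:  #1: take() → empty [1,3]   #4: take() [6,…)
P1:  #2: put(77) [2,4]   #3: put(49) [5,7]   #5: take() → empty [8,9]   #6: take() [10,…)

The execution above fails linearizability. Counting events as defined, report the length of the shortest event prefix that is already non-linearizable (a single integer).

9

events 1..8 are still linearizable — one witness is #1, #2, #3:
after step 1 (#1 take() → empty): queue <>
after step 2 (#2 put(77)): queue <77>
after step 3 (#3 put(49)): queue <77,49>
adding event 9 (#5 responds at 9) leaves no legal real-time order
no completion choice of the 1 pending operation (#4) rescues it — every subset was tried
e.g. #1, #2, #3, #5 (pending dropped): illegal at step 4, since #5 take() → empty cannot apply there
e.g. #2, #1, #3, #5 (pending dropped): illegal at step 2, since #1 take() → empty cannot apply there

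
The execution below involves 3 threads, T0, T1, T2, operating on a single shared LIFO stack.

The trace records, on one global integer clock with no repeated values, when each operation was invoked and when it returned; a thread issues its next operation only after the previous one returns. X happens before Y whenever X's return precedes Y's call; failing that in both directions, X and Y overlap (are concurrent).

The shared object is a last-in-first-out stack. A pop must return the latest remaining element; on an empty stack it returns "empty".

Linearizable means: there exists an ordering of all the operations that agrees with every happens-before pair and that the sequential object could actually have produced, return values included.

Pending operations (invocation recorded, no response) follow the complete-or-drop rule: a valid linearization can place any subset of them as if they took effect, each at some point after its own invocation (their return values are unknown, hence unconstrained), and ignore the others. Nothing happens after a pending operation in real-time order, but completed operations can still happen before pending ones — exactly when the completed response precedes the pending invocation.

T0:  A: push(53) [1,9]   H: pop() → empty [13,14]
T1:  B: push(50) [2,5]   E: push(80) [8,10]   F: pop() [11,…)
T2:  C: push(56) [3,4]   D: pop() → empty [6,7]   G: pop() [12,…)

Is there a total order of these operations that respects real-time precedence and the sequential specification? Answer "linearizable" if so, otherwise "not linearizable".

not linearizable

cut after 6 events: linearizable; cut after 7 events (D responds, time 7): not linearizable
every one of the 2 real-time-consistent orders over 3 completed LIFO stack ops fails the sequential spec
including or dropping the 1 pending operation (A) in any combination fails
for example B, C, D (pending dropped) fails at step 3: D pop() → empty is not legal there
for example C, B, D (pending dropped) fails at step 3: D pop() → empty is not legal there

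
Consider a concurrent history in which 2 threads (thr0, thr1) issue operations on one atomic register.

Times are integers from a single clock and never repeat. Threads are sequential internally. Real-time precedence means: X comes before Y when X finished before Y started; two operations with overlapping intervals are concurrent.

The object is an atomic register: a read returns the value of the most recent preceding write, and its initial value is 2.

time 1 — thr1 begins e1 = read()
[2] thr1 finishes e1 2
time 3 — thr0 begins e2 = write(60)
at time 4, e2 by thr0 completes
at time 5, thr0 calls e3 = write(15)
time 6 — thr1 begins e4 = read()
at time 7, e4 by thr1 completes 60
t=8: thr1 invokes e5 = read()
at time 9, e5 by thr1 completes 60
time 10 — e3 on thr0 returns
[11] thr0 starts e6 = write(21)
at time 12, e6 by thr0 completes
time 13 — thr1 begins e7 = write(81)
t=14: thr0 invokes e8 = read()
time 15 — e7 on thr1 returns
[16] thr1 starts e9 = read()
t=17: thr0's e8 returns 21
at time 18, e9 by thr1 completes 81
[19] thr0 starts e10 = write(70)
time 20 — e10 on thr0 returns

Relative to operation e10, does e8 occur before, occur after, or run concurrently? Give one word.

e8 spans [14,17], e10 spans [19,20]
resp(e8)=17 < inv(e10)=19

before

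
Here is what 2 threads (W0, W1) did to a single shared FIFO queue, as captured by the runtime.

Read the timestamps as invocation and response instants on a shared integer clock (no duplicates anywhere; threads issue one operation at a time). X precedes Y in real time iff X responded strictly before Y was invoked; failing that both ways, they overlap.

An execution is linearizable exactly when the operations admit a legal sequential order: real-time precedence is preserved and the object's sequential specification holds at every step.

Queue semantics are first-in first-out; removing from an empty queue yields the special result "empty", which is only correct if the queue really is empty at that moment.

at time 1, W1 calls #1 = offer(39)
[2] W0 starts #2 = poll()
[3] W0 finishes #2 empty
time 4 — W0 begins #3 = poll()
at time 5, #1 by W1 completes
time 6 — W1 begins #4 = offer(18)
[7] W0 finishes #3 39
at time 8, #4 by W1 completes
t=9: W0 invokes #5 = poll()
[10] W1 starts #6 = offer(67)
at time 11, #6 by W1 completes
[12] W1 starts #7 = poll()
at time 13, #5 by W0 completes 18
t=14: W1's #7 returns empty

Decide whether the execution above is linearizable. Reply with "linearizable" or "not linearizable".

events 1..13 are fine; event 14 — the response of #7 at time 14 — makes the prefix non-linearizable
no legal order exists: 15 real-time-consistent candidates over 7 completed FIFO queue operations, all rejected
sample order #1, #2, #3, #4, #5, #6, #7 stalls at step 2 — #2 poll() → empty has no legal effect
sample order #1, #2, #3, #4, #6, #5, #7 stalls at step 2 — #2 poll() → empty has no legal effect

not linearizable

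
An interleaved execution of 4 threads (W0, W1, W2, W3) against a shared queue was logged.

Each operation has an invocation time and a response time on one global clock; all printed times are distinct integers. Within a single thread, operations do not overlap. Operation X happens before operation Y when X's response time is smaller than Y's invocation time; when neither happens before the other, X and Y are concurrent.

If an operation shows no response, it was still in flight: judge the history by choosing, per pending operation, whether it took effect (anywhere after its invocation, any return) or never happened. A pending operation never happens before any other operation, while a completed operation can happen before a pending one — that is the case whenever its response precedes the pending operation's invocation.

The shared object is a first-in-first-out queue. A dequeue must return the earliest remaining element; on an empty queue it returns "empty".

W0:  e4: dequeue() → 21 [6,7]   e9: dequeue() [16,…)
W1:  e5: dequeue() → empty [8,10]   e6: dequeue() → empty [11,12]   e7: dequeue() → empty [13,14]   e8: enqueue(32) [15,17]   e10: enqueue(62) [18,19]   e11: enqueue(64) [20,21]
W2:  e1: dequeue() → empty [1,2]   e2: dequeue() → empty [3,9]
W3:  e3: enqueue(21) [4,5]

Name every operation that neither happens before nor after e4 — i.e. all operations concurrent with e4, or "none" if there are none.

overlap test against e4 [6,7]: concurrent iff the interval meets 6..7
e1 [1,2]: before
e2 [3,9]: concurrent
e3 [4,5]: before
e5 [8,10]: after
e6 [11,12]: after
e7 [13,14]: after
e8 [15,17]: after
e9 [16,…): after
e10 [18,19]: after
e11 [20,21]: after

e2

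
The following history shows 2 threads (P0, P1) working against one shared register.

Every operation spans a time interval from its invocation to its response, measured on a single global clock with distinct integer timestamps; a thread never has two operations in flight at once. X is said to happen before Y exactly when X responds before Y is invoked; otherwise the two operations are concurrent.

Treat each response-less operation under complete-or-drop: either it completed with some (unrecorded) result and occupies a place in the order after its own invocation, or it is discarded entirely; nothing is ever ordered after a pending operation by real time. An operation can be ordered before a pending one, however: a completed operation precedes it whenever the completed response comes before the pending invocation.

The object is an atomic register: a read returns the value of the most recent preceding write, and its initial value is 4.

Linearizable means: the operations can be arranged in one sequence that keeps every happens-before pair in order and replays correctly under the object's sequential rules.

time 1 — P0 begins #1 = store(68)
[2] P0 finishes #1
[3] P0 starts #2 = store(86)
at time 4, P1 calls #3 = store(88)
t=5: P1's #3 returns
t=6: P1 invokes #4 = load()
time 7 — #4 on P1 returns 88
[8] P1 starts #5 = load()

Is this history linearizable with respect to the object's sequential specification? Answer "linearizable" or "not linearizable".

linearizable

witness order: #1, #2, #3, #4
step 1: #1 store(68) — value 68
step 2: #2 store(86) (pending, included) — value 86
step 3: #3 store(88) — value 88
step 4: #4 load() → 88 — value 88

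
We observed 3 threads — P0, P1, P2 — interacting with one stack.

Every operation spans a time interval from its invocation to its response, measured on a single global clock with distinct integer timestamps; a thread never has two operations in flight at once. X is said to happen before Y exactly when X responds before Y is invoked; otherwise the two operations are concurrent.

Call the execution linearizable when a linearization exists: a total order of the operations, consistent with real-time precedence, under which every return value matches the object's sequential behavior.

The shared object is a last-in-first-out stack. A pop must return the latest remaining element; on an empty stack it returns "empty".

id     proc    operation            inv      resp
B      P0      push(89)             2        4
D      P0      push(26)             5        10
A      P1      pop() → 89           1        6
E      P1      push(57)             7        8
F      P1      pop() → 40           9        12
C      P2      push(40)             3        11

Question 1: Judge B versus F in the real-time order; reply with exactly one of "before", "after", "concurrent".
Answer: before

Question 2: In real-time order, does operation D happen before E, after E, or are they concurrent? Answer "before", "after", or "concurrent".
Answer: concurrent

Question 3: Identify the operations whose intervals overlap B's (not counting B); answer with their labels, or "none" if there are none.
Answer: A, C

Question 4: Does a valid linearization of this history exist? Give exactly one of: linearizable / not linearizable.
a witness: B, A, D, E, C, F
1. B push(89), leaving stack <89>
2. A pop() → 89, leaving stack <>
3. D push(26), leaving stack <26>
4. E push(57), leaving stack <26,57>
5. C push(40), leaving stack <26,57,40>
6. F pop() → 40, leaving stack <26,57>

linearizable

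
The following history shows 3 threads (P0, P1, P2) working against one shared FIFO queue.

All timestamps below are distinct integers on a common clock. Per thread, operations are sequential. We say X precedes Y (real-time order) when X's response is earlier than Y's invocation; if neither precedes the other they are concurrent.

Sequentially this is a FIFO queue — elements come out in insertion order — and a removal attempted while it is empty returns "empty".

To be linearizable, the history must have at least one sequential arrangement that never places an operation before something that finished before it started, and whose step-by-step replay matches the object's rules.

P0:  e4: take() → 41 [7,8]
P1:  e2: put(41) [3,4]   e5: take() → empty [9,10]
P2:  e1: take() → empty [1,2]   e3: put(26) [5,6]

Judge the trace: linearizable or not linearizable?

through event 9 a valid linearization exists; event 10 (e5 responding at time 10) ends that
one real-time candidate order over the 5 completed operations — the FIFO queue replay rejects it
one such order, e1, e2, e3, e4, e5, breaks at step 5 where e5 take() → empty is illegal

not linearizable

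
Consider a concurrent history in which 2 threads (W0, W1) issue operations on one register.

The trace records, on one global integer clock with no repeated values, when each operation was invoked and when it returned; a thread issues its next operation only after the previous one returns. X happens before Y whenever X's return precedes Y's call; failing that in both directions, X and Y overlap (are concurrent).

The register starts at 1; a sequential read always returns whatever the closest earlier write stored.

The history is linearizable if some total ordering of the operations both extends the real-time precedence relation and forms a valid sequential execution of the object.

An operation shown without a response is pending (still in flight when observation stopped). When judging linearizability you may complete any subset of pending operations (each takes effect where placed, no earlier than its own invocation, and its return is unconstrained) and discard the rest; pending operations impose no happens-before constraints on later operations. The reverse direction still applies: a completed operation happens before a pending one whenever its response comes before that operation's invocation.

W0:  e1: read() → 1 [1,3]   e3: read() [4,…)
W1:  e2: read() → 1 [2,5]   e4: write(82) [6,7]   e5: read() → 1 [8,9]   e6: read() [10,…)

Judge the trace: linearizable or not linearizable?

events 1..8 are fine; event 9 — the response of e5 at time 9 — makes the prefix non-linearizable
2 orders of the 4 completed register ops respect real time; none is legal
no completion choice of the 1 pending operation (e3) rescues it — every subset was tried
e.g. e1, e2, e4, e5 (pending dropped): illegal at step 4, since e5 read() → 1 cannot apply there
e.g. e2, e1, e4, e5 (pending dropped): illegal at step 4, since e5 read() → 1 cannot apply there

not linearizable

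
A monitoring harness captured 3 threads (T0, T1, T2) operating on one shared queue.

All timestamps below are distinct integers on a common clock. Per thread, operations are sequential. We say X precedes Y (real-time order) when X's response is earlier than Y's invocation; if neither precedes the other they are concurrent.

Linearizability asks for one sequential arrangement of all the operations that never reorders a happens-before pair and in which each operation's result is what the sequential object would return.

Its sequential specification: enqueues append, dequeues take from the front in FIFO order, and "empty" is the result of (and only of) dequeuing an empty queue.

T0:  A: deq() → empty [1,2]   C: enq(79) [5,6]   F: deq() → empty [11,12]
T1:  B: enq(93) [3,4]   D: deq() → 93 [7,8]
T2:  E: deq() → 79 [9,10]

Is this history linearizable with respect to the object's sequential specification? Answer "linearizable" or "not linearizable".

linearizable

a witness: A, B, C, D, E, F
after step 1 (A deq() → empty): queue <>
after step 2 (B enq(93)): queue <93>
after step 3 (C enq(79)): queue <93,79>
after step 4 (D deq() → 93): queue <79>
after step 5 (E deq() → 79): queue <>
after step 6 (F deq() → empty): queue <>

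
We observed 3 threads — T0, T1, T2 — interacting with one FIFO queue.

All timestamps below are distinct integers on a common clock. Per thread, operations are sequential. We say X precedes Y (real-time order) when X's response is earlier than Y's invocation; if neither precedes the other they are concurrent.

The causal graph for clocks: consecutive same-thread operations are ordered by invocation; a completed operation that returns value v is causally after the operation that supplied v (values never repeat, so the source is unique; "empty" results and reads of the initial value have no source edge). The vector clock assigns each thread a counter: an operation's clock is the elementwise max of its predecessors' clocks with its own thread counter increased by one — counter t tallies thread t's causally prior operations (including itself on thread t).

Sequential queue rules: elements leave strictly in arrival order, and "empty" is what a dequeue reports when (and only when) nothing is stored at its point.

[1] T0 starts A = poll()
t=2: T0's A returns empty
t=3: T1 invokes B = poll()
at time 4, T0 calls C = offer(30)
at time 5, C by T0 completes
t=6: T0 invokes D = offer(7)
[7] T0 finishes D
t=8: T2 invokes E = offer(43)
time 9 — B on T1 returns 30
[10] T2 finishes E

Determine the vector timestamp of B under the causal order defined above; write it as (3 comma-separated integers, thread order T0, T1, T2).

(2, 1, 0)

E (invocation 8): nothing precedes it; T2's component alone gives (0, 0, 1)
A (invocation 1): nothing precedes it; T0's component alone gives (1, 0, 0)
merge at C (invoked 4): VC(A)=(1, 0, 0), own-thread bump on T0 → (2, 0, 0)
merge at B (invoked 3): VC(C)=(2, 0, 0), own-thread bump on T1 → (2, 1, 0)
merge at D (invoked 6): VC(C)=(2, 0, 0), own-thread bump on T0 → (3, 0, 0)
target: VC(B) = (2, 1, 0)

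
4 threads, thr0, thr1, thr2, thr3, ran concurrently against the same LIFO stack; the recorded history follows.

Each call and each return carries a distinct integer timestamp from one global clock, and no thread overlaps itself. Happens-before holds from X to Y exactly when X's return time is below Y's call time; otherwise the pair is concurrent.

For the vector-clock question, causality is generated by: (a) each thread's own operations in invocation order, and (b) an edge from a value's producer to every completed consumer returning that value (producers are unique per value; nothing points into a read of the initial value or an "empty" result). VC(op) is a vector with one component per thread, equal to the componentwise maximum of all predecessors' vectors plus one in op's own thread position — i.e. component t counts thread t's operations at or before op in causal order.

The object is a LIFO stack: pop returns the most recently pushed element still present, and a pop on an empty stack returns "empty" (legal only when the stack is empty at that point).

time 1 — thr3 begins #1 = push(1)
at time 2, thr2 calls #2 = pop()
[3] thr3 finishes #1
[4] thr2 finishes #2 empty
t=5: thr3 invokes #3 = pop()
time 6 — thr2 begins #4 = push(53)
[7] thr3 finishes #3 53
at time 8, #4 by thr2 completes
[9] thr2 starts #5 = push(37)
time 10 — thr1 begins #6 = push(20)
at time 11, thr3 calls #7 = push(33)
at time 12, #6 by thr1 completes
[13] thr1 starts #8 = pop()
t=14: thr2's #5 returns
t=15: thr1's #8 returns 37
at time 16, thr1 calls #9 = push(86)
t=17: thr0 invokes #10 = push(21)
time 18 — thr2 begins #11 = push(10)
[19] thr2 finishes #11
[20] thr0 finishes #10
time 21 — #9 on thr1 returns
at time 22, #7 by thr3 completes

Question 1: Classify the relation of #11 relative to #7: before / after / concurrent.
concurrent

#11 spans [18,19], #7 spans [11,22]
the intervals overlap in both directions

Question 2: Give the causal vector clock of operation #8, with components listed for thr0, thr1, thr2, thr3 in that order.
(0, 2, 3, 0)

#1 (invocation 1): nothing precedes it; thr3's component alone gives (0, 0, 0, 1)
#2 (invocation 2): nothing precedes it; thr2's component alone gives (0, 0, 1, 0)
#6 (invocation 10): nothing precedes it; thr1's component alone gives (0, 1, 0, 0)
#10 (invocation 17): nothing precedes it; thr0's component alone gives (1, 0, 0, 0)
merge at #4 (invoked 6): VC(#2)=(0, 0, 1, 0), own-thread bump on thr2 → (0, 0, 2, 0)
merge at #5 (invoked 9): VC(#4)=(0, 0, 2, 0), own-thread bump on thr2 → (0, 0, 3, 0)
merge at #3 (invoked 5): VC(#1)=(0, 0, 0, 1), VC(#4)=(0, 0, 2, 0), own-thread bump on thr3 → (0, 0, 2, 2)
merge at #11 (invoked 18): VC(#5)=(0, 0, 3, 0), own-thread bump on thr2 → (0, 0, 4, 0)
merge at #7 (invoked 11): VC(#3)=(0, 0, 2, 2), own-thread bump on thr3 → (0, 0, 2, 3)
merge at #8 (invoked 13): VC(#5)=(0, 0, 3, 0), VC(#6)=(0, 1, 0, 0), own-thread bump on thr1 → (0, 2, 3, 0)
merge at #9 (invoked 16): VC(#8)=(0, 2, 3, 0), own-thread bump on thr1 → (0, 3, 3, 0)
target: VC(#8) = (0, 2, 3, 0)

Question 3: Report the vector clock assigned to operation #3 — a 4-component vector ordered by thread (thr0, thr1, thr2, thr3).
(0, 0, 2, 2)

root op #1, invoked 1: fresh clock plus thr3's own tick → (0, 0, 0, 1)
root op #2, invoked 2: fresh clock plus thr2's own tick → (0, 0, 1, 0)
root op #6, invoked 10: fresh clock plus thr1's own tick → (0, 1, 0, 0)
root op #10, invoked 17: fresh clock plus thr0's own tick → (1, 0, 0, 0)
#4, invoked 6, takes VC(#2)=(0, 0, 1, 0) under max, adds 1 for thr2 → (0, 0, 2, 0)
#5, invoked 9, takes VC(#4)=(0, 0, 2, 0) under max, adds 1 for thr2 → (0, 0, 3, 0)
#3, invoked 5, takes VC(#1)=(0, 0, 0, 1), VC(#4)=(0, 0, 2, 0) under max, adds 1 for thr3 → (0, 0, 2, 2)
#11, invoked 18, takes VC(#5)=(0, 0, 3, 0) under max, adds 1 for thr2 → (0, 0, 4, 0)
#7, invoked 11, takes VC(#3)=(0, 0, 2, 2) under max, adds 1 for thr3 → (0, 0, 2, 3)
#8, invoked 13, takes VC(#5)=(0, 0, 3, 0), VC(#6)=(0, 1, 0, 0) under max, adds 1 for thr1 → (0, 2, 3, 0)
#9, invoked 16, takes VC(#8)=(0, 2, 3, 0) under max, adds 1 for thr1 → (0, 3, 3, 0)
target: VC(#3) = (0, 0, 2, 2)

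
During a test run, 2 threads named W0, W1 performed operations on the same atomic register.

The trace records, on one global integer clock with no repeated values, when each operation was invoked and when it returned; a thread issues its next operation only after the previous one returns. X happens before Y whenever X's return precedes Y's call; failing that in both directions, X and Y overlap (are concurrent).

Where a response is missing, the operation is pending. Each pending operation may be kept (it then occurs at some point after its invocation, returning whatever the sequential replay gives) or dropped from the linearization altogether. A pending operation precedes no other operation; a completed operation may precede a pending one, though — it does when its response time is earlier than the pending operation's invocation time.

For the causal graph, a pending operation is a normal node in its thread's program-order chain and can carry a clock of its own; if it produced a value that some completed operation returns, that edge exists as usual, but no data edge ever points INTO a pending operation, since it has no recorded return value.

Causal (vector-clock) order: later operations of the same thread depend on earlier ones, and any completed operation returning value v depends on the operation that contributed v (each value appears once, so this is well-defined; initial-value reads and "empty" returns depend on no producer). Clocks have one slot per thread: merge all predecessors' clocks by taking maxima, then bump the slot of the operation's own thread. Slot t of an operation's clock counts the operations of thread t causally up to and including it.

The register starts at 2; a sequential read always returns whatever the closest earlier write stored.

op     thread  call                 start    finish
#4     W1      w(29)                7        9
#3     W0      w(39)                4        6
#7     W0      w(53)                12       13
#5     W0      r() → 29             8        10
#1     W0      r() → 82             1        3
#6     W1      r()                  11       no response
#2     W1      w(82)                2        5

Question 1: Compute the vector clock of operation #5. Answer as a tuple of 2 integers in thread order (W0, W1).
(3, 2)

invoked at 2, #2 has no predecessors; its own W1 bump gives (0, 1)
VC(#4, invoked at 7): max of VC(#2)=(0, 1), then +1 on thread W1 → (0, 2)
VC(#1, invoked at 1): max of VC(#2)=(0, 1), then +1 on thread W0 → (1, 1)
VC(#6, invoked at 11): max of VC(#4)=(0, 2), then +1 on thread W1 → (0, 3)
VC(#3, invoked at 4): max of VC(#1)=(1, 1), then +1 on thread W0 → (2, 1)
VC(#5, invoked at 8): max of VC(#3)=(2, 1), VC(#4)=(0, 2), then +1 on thread W0 → (3, 2)
VC(#7, invoked at 12): max of VC(#5)=(3, 2), then +1 on thread W0 → (4, 2)
target: VC(#5) = (3, 2)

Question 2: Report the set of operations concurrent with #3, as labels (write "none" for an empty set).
#2

#3 spans [4,6]; an op avoiding the whole window 4..6 is ordered, any other is concurrent
#1 [1,3]: before
#2 [2,5]: concurrent
#4 [7,9]: after
#5 [8,10]: after
#6 [11,…): after
#7 [12,13]: after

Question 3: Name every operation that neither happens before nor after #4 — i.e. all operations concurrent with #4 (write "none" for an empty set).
#5

#4 spans [7,9]: anything still running between times 7 and 9 counts as concurrent
#1 [1,3]: before
#2 [2,5]: before
#3 [4,6]: before
#5 [8,10]: concurrent
#6 [11,…): after
#7 [12,13]: after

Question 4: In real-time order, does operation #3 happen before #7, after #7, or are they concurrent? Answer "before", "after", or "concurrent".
before

#3 spans [4,6], #7 spans [12,13]
resp(#3)=6 < inv(#7)=12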